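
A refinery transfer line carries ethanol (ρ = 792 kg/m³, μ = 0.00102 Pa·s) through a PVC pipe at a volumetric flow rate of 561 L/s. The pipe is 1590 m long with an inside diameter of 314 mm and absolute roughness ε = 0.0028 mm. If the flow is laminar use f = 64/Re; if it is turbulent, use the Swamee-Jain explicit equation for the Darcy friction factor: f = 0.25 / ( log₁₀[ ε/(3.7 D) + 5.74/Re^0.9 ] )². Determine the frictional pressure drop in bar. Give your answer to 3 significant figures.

ΔP ≈ 11.5 bar

Q = 561 L/s = 561/1000 = 0.561 m³/s.
Cross-sectional area A = πD²/4 = π(0.314)²/4 = 0.07744 m²; mean velocity V = Q/A = 0.561/0.07744 = 7.245 m/s.
Reynolds number Re = ρVD/μ = 792 · 7.245 · 0.314 / 0.00102 = 1.766e+06.
Re > 4000 → turbulent. Relative roughness ε/D = 2.8e-06/0.314 = 8.92e-06. Swamee-Jain: f = 0.25/(log₁₀[8.92e-06/3.7 + 5.74/1.766e+06^0.9])² = 0.25/(log₁₀[2.41e-06 + 1.37e-05])² = 0.25/(-4.793)² = 0.01088.
Darcy-Weisbach: ΔP = f(L/D)(ρV²/2) = 0.01088·(1590/0.314)·(792·7.245²/2) = 0.01088·5064·2.078e+04 = 1.145e+06 Pa.
ΔP = 1.145e+06 Pa = 11.5 bar.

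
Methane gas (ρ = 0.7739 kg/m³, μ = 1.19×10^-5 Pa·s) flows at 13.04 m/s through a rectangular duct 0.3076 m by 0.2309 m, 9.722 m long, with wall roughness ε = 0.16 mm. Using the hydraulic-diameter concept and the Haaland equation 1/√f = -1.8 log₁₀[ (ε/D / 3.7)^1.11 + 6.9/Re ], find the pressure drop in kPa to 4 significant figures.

Hydraulic diameter D_h = 4A/P = 4·(0.3076·0.2309)/(2·(0.3076+0.2309)) = 0.2841/1.077 = 0.2638 m.
Re = ρVD_h/μ = 0.7739·13.04·0.2638/1.19e-05 = 2.237e+05.
ε/D_h = 0.00016/0.2638 = 0.000607; Haaland gives 1/√f = -1.8 log₁₀[6.28e-05+3.08e-05] = 7.251, so f = 0.01902.
ΔP = f(L/D_h)(ρV²/2) = 0.01902·9.722/0.2638·65.8 = 46.12 Pa.
ΔP = 0.04612 kPa.

ΔP ≈ 0.04612 kPa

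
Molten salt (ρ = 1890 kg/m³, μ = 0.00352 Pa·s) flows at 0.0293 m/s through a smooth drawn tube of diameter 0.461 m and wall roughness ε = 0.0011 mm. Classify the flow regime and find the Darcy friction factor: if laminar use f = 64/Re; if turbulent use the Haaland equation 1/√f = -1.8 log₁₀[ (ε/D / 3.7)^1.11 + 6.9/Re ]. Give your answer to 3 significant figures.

f ≈ 0.0338

Re = ρVD/μ = 1890·0.0293·0.461/0.00352 = 7252.
Re > 4000 → turbulent. ε/D = 1.1e-06/0.461 = 2.39e-06; Haaland: 1/√f = -1.8 log₁₀[1.34e-07 + 0.000951] = 5.439, so f = 0.03381.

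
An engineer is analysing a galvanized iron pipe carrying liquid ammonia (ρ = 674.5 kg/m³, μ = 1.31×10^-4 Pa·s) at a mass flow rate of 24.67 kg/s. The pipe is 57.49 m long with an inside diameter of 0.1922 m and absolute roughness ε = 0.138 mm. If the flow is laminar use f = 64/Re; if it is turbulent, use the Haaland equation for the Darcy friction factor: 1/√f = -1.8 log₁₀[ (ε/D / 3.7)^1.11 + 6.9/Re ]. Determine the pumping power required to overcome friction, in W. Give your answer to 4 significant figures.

P ≈ 108.2 W

A = πD²/4 = π(0.1922)²/4 = 0.02901 m²; mean velocity V = ṁ/(ρA) = 24.67/(674.5 · 0.02901) = 1.261 m/s.
Reynolds number Re = ρVD/μ = 674.5 · 1.261 · 0.1922 / 0.000131 = 1.248e+06.
Re > 4000 → turbulent. Relative roughness ε/D = 0.000138/0.1922 = 0.000718. Haaland: 1/√f = -1.8 log₁₀[(0.000718/3.7)^1.11 + 6.9/1.248e+06] = -1.8 log₁₀[7.58e-05 + 5.53e-06] = 7.362, so f = 0.01845.
Darcy-Weisbach: ΔP = f(L/D)(ρV²/2) = 0.01845·(57.49/0.1922)·(674.5·1.261²/2) = 0.01845·299.1·536 = 2958 Pa.
Q = ṁ/ρ = 24.67/674.5 = 0.03658 m³/s.
Pumping power P = QΔP = 0.03658·2958 = 108.20 W = 108.2 W.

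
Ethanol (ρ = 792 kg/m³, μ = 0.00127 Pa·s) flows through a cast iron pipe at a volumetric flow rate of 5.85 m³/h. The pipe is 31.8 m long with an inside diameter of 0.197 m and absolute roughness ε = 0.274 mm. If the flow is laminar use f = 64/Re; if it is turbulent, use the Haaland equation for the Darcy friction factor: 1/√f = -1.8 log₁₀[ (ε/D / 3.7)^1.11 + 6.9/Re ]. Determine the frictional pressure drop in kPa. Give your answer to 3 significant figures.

ΔP ≈ 0.00659 kPa

Q = 5.85 m³/h = 5.85/3600 = 0.001625 m³/s.
Cross-sectional area A = πD²/4 = π(0.197)²/4 = 0.03048 m²; mean velocity V = Q/A = 0.001625/0.03048 = 0.05331 m/s.
Reynolds number Re = ρVD/μ = 792 · 0.05331 · 0.197 / 0.00127 = 6550.
Re > 4000 → turbulent. Relative roughness ε/D = 0.000274/0.197 = 0.00139. Haaland: 1/√f = -1.8 log₁₀[(0.00139/3.7)^1.11 + 6.9/6550] = -1.8 log₁₀[0.000158 + 0.00105] = 5.25, so f = 0.03628.
Darcy-Weisbach: ΔP = f(L/D)(ρV²/2) = 0.03628·(31.8/0.197)·(792·0.05331²/2) = 0.03628·161.4·1.126 = 6.591 Pa.
ΔP = 6.591 Pa = 0.00659 kPa.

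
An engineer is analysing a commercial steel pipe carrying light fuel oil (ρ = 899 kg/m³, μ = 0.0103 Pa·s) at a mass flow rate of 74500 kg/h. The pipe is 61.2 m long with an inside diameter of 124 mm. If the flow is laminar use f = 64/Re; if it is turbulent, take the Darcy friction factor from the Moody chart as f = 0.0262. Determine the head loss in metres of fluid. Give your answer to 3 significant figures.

h_f ≈ 2.39 m

ṁ = 74500 kg/h = 74500/3600 = 20.69 kg/s.
A = πD²/4 = π(0.124)²/4 = 0.01208 m²; mean velocity V = ṁ/(ρA) = 20.69/(899 · 0.01208) = 1.906 m/s.
Reynolds number Re = ρVD/μ = 899 · 1.906 · 0.124 / 0.0103 = 2.063e+04.
Re > 4000 → turbulent; use the Moody-chart value f = 0.0262.
Darcy-Weisbach: ΔP = f(L/D)(ρV²/2) = 0.0262·(61.2/0.124)·(899·1.906²/2) = 0.0262·493.5·1633 = 2.112e+04 Pa.
Head loss h_f = ΔP/(ρg) = 2.112e+04/(899·9.81) = 2.39 m.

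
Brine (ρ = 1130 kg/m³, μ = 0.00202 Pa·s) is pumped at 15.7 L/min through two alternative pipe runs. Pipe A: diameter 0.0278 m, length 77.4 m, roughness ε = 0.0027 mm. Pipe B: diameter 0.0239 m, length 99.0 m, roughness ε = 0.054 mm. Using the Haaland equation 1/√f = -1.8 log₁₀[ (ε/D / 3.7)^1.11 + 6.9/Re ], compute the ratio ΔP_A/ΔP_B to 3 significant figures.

ΔP_A/ΔP_B ≈ 0.356

Pipe A: V = Q/A = 0.0002617/0.000607 = 0.4311 m/s; Re = 6704; ε/D = 9.71e-05; Haaland → f = 0.03466; ΔP_A = f(L/D)(ρV²/2) = 1.013e+04 Pa.
Pipe B: V = Q/A = 0.0002617/0.0004486 = 0.5833 m/s; Re = 7798; ε/D = 0.00226; Haaland → f = 0.03577; ΔP_B = f(L/D)(ρV²/2) = 2.848e+04 Pa.
ΔP_A/ΔP_B = 1.013e+04/2.848e+04 = 0.356.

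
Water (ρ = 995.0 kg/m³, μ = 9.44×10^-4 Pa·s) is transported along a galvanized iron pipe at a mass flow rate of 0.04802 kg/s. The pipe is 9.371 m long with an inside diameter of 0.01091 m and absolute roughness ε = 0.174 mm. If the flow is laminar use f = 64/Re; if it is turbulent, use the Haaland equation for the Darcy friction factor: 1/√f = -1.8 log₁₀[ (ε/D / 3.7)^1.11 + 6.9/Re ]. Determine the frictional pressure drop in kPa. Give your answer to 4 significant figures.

ΔP ≈ 5.845 kPa

A = πD²/4 = π(0.01091)²/4 = 9.348e-05 m²; mean velocity V = ṁ/(ρA) = 0.04802/(995 · 9.348e-05) = 0.5162 m/s.
Reynolds number Re = ρVD/μ = 995 · 0.5162 · 0.01091 / 0.000944 = 5937.
Re > 4000 → turbulent. Relative roughness ε/D = 0.000174/0.01091 = 0.0159. Haaland: 1/√f = -1.8 log₁₀[(0.0159/3.7)^1.11 + 6.9/5937] = -1.8 log₁₀[0.00237 + 0.00116] = 4.414, so f = 0.05133.
Darcy-Weisbach: ΔP = f(L/D)(ρV²/2) = 0.05133·(9.371/0.01091)·(995·0.5162²/2) = 0.05133·858.9·132.6 = 5845 Pa.
ΔP = 5845 Pa = 5.845 kPa.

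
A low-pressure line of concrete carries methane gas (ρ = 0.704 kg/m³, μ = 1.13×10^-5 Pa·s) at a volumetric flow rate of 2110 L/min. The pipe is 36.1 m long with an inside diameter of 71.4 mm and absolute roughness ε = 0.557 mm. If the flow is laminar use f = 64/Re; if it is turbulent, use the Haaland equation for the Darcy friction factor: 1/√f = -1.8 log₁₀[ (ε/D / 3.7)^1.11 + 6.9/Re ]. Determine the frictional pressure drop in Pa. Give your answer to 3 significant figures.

ΔP ≈ 502 Pa

Q = 2110 L/min = 2110/60000 = 0.03517 m³/s.
Cross-sectional area A = πD²/4 = π(0.0714)²/4 = 0.004004 m²; mean velocity V = Q/A = 0.03517/0.004004 = 8.783 m/s.
Reynolds number Re = ρVD/μ = 0.704 · 8.783 · 0.0714 / 1.13e-05 = 3.907e+04.
Re > 4000 → turbulent. Relative roughness ε/D = 0.000557/0.0714 = 0.0078. Haaland: 1/√f = -1.8 log₁₀[(0.0078/3.7)^1.11 + 6.9/3.907e+04] = -1.8 log₁₀[0.00107 + 0.000177] = 5.227, so f = 0.0366.
Darcy-Weisbach: ΔP = f(L/D)(ρV²/2) = 0.0366·(36.1/0.0714)·(0.704·8.783²/2) = 0.0366·505.6·27.15 = 502.4 Pa.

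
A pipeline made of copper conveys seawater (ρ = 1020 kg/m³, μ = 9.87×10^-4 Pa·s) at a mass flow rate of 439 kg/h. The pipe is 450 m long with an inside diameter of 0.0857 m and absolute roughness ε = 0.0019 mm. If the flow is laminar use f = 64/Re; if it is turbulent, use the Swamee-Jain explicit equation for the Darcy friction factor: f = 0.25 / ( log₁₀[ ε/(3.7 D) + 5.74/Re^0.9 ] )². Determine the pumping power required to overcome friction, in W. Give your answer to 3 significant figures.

P ≈ 0.00480 W

ṁ = 439 kg/h = 439/3600 = 0.1219 kg/s.
A = πD²/4 = π(0.0857)²/4 = 0.005768 m²; mean velocity V = ṁ/(ρA) = 0.1219/(1020 · 0.005768) = 0.02073 m/s.
Reynolds number Re = ρVD/μ = 1020 · 0.02073 · 0.0857 / 0.000987 = 1836.
Re < 2300 → laminar flow, so f = 64/Re = 64/1836 = 0.03487 (the turbulent correlation is not needed).
Darcy-Weisbach: ΔP = f(L/D)(ρV²/2) = 0.03487·(450/0.0857)·(1020·0.02073²/2) = 0.03487·5251·0.2191 = 40.11 Pa.
Q = ṁ/ρ = 0.1219/1020 = 0.0001196 m³/s.
Pumping power P = QΔP = 0.0001196·40.11 = 0.004795 W = 0.00480 W.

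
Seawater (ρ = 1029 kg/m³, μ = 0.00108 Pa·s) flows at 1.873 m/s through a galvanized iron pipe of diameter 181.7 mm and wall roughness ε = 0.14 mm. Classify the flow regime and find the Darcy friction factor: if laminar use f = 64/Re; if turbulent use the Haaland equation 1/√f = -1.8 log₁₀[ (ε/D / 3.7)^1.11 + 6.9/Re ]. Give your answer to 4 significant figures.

Re = ρVD/μ = 1029·1.873·0.1817/0.00108 = 3.243e+05.
Re > 4000 → turbulent. ε/D = 0.00014/0.1817 = 0.000771; Haaland: 1/√f = -1.8 log₁₀[8.2e-05 + 2.13e-05] = 7.175, so f = 0.01942.

f ≈ 0.01942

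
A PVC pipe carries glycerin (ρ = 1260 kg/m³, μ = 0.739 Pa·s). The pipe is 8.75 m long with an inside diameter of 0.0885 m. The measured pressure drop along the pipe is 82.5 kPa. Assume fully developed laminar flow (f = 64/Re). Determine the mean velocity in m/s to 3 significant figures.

For laminar flow, f = 64/Re with Re = ρVD/μ, so Darcy-Weisbach reduces to ΔP = 32μLV/D². Solving for V: V = ΔP·D²/(32μL) = 8.25e+04·(0.0885)²/(32·0.739·8.75) = 3.123 m/s.
Check: Re = ρVD/μ = 1260·3.123·0.0885/0.739 = 471.2 < 2300, so the laminar assumption holds.

V ≈ 3.12 m/s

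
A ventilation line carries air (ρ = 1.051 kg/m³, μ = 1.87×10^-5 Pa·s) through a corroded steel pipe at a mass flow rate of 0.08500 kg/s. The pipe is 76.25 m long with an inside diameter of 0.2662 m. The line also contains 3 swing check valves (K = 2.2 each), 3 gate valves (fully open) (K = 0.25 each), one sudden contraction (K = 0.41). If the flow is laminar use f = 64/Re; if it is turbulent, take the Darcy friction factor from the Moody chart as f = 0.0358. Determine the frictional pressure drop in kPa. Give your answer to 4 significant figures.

A = πD²/4 = π(0.2662)²/4 = 0.05566 m²; mean velocity V = ṁ/(ρA) = 0.085/(1.051 · 0.05566) = 1.453 m/s.
Reynolds number Re = ρVD/μ = 1.051 · 1.453 · 0.2662 / 1.87e-05 = 2.174e+04.
Re > 4000 → turbulent; use the Moody-chart value f = 0.0358.
Total minor-loss coefficient ΣK = 3·2.2 + 3·0.25 + 1·0.41 = 7.76.
ΔP = [f·L/D + ΣK]·(ρV²/2) = [0.0358·76.25/0.2662 + 7.76]·(1.051·1.453²/2) = [10.25 + 7.76]·1.11 = 19.99 Pa.
ΔP = 19.99 Pa = 0.01999 kPa.

ΔP ≈ 0.01999 kPa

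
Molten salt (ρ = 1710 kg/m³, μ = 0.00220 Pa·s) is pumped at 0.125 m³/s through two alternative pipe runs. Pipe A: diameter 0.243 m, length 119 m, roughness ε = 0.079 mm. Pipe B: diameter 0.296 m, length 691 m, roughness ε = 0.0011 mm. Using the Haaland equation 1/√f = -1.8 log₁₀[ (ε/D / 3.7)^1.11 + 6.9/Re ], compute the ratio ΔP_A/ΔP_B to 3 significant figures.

Pipe A: V = Q/A = 0.125/0.04638 = 2.695 m/s; Re = 5.091e+05; ε/D = 0.000325; Haaland → f = 0.01634; ΔP_A = f(L/D)(ρV²/2) = 4.969e+04 Pa.
Pipe B: V = Q/A = 0.125/0.06881 = 1.817 m/s; Re = 4.179e+05; ε/D = 3.72e-06; Haaland → f = 0.01353; ΔP_B = f(L/D)(ρV²/2) = 8.91e+04 Pa.
ΔP_A/ΔP_B = 4.969e+04/8.91e+04 = 0.558.

ΔP_A/ΔP_B ≈ 0.558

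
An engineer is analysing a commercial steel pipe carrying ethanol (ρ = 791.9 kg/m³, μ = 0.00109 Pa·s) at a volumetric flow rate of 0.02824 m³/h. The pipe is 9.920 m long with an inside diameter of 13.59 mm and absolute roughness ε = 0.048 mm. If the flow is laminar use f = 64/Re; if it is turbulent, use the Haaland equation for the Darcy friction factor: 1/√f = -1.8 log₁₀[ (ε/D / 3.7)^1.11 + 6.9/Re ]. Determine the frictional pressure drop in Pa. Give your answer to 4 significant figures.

Q = 0.02824 m³/h = 0.02824/3600 = 7.844e-06 m³/s.
Cross-sectional area A = πD²/4 = π(0.01359)²/4 = 0.0001451 m²; mean velocity V = Q/A = 7.844e-06/0.0001451 = 0.05408 m/s.
Reynolds number Re = ρVD/μ = 791.9 · 0.05408 · 0.01359 / 0.00109 = 533.9.
Re < 2300 → laminar flow, so f = 64/Re = 64/533.9 = 0.1199 (the turbulent correlation is not needed).
Darcy-Weisbach: ΔP = f(L/D)(ρV²/2) = 0.1199·(9.92/0.01359)·(791.9·0.05408²/2) = 0.1199·729.9·1.158 = 101.3 Pa.

ΔP ≈ 101.3 Pa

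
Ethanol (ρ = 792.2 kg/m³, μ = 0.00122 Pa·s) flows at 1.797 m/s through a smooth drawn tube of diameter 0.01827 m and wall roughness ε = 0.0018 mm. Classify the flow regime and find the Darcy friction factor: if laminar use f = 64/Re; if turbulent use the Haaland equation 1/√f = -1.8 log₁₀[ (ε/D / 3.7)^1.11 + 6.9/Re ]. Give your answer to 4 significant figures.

f ≈ 0.02550

Re = ρVD/μ = 792.2·1.797·0.01827/0.00122 = 2.132e+04.
Re > 4000 → turbulent. ε/D = 1.8e-06/0.01827 = 9.85e-05; Haaland: 1/√f = -1.8 log₁₀[8.36e-06 + 0.000324] = 6.262, so f = 0.0255.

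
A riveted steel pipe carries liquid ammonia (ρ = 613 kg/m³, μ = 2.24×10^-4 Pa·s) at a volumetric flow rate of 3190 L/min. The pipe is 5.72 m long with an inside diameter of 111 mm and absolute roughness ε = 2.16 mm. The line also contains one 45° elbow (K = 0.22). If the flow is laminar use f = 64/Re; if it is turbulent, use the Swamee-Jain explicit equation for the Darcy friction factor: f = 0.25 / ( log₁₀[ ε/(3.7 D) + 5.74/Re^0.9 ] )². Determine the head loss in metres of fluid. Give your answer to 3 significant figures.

h_f ≈ 4.16 m

Q = 3190 L/min = 3190/60000 = 0.05317 m³/s.
Cross-sectional area A = πD²/4 = π(0.111)²/4 = 0.009677 m²; mean velocity V = Q/A = 0.05317/0.009677 = 5.494 m/s.
Reynolds number Re = ρVD/μ = 613 · 5.494 · 0.111 / 0.000224 = 1.669e+06.
Re > 4000 → turbulent. Relative roughness ε/D = 0.00216/0.111 = 0.0195. Swamee-Jain: f = 0.25/(log₁₀[0.0195/3.7 + 5.74/1.669e+06^0.9])² = 0.25/(log₁₀[0.00526 + 1.44e-05])² = 0.25/(-2.278)² = 0.04818.
Total minor-loss coefficient ΣK = 1·0.22 = 0.22.
ΔP = [f·L/D + ΣK]·(ρV²/2) = [0.04818·5.72/0.111 + 0.22]·(613·5.494²/2) = [2.483 + 0.22]·9252 = 2.501e+04 Pa.
Head loss h_f = ΔP/(ρg) = 2.501e+04/(613·9.81) = 4.16 m.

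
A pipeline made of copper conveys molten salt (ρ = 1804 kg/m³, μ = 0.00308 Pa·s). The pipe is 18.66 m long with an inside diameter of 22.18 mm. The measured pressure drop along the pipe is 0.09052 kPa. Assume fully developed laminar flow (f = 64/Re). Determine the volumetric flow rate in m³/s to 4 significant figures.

Q ≈ 9.356×10^-6 m³/s

For laminar flow, f = 64/Re with Re = ρVD/μ, so Darcy-Weisbach reduces to ΔP = 32μLV/D². Solving for V: V = ΔP·D²/(32μL) = 90.52·(0.02218)²/(32·0.00308·18.66) = 0.02421 m/s.
Check: Re = ρVD/μ = 1804·0.02421·0.02218/0.00308 = 314.6 < 2300, so the laminar assumption holds.
Q = V·A = 0.02421·(π/4·0.02218²) = 9.356e-06 m³/s = 9.356×10^-6 m³/s.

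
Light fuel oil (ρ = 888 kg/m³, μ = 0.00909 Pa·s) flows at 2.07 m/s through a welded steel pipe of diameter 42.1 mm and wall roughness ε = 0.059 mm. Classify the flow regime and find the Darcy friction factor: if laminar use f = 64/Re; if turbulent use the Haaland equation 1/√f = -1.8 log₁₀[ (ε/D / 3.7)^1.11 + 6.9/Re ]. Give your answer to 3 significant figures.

Re = ρVD/μ = 888·2.07·0.0421/0.00909 = 8513.
Re > 4000 → turbulent. ε/D = 5.9e-05/0.0421 = 0.0014; Haaland: 1/√f = -1.8 log₁₀[0.000159 + 0.00081] = 5.424, so f = 0.03399.

f ≈ 0.0340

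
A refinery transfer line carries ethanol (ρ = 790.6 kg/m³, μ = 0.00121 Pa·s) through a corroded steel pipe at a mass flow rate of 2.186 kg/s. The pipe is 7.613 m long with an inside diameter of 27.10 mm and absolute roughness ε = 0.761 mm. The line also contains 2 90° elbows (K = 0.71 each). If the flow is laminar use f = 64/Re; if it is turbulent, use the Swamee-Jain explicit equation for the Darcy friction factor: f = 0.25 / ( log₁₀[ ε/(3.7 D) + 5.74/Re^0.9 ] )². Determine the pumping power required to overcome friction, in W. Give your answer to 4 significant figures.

P ≈ 432.6 W

A = πD²/4 = π(0.0271)²/4 = 0.0005768 m²; mean velocity V = ṁ/(ρA) = 2.186/(790.6 · 0.0005768) = 4.794 m/s.
Reynolds number Re = ρVD/μ = 790.6 · 4.794 · 0.0271 / 0.00121 = 8.488e+04.
Re > 4000 → turbulent. Relative roughness ε/D = 0.000761/0.0271 = 0.0281. Swamee-Jain: f = 0.25/(log₁₀[0.0281/3.7 + 5.74/8.488e+04^0.9])² = 0.25/(log₁₀[0.00759 + 0.00021])² = 0.25/(-2.108)² = 0.05626.
Total minor-loss coefficient ΣK = 2·0.71 = 1.42.
ΔP = [f·L/D + ΣK]·(ρV²/2) = [0.05626·7.613/0.0271 + 1.42]·(790.6·4.794²/2) = [15.81 + 1.42]·9084 = 1.565e+05 Pa.
Q = ṁ/ρ = 2.186/790.6 = 0.002765 m³/s.
Pumping power P = QΔP = 0.002765·1.565e+05 = 432.65 W = 432.6 W.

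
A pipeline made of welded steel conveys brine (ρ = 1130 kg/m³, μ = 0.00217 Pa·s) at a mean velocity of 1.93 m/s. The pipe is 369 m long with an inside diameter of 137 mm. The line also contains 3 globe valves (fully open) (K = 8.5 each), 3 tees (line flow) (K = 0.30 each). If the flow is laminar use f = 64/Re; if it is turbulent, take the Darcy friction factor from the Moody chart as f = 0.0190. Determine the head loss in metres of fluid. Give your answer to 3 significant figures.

Reynolds number Re = ρVD/μ = 1130 · 1.93 · 0.137 / 0.00217 = 1.377e+05.
Re > 4000 → turbulent; use the Moody-chart value f = 0.0190.
Total minor-loss coefficient ΣK = 3·8.5 + 3·0.3 = 26.4.
ΔP = [f·L/D + ΣK]·(ρV²/2) = [0.019·369/0.137 + 26.4]·(1130·1.93²/2) = [51.18 + 26.4]·2105 = 1.633e+05 Pa.
Head loss h_f = ΔP/(ρg) = 1.633e+05/(1130·9.81) = 14.7 m.

h_f ≈ 14.7 m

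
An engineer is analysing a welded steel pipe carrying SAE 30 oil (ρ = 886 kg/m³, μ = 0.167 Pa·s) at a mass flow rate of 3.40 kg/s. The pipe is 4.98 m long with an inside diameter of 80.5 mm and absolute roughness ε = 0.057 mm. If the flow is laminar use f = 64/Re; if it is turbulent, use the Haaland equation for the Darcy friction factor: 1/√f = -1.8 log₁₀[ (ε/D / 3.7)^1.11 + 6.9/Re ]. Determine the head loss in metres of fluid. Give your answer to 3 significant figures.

h_f ≈ 0.356 m

A = πD²/4 = π(0.0805)²/4 = 0.00509 m²; mean velocity V = ṁ/(ρA) = 3.4/(886 · 0.00509) = 0.754 m/s.
Reynolds number Re = ρVD/μ = 886 · 0.754 · 0.0805 / 0.167 = 322.
Re < 2300 → laminar flow, so f = 64/Re = 64/322 = 0.1987 (the turbulent correlation is not needed).
Darcy-Weisbach: ΔP = f(L/D)(ρV²/2) = 0.1987·(4.98/0.0805)·(886·0.754²/2) = 0.1987·61.86·251.8 = 3096 Pa.
Head loss h_f = ΔP/(ρg) = 3096/(886·9.81) = 0.356 m.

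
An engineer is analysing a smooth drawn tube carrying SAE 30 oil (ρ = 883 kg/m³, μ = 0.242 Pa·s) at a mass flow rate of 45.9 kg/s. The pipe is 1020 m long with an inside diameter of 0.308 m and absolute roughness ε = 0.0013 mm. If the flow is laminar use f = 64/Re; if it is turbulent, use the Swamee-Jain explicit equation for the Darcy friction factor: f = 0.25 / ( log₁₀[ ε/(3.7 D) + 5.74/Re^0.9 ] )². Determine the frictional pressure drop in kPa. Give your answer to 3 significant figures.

A = πD²/4 = π(0.308)²/4 = 0.07451 m²; mean velocity V = ṁ/(ρA) = 45.9/(883 · 0.07451) = 0.6977 m/s.
Reynolds number Re = ρVD/μ = 883 · 0.6977 · 0.308 / 0.242 = 784.1.
Re < 2300 → laminar flow, so f = 64/Re = 64/784.1 = 0.08163 (the turbulent correlation is not needed).
Darcy-Weisbach: ΔP = f(L/D)(ρV²/2) = 0.08163·(1020/0.308)·(883·0.6977²/2) = 0.08163·3312·214.9 = 5.809e+04 Pa.
ΔP = 5.809e+04 Pa = 58.1 kPa.

ΔP ≈ 58.1 kPa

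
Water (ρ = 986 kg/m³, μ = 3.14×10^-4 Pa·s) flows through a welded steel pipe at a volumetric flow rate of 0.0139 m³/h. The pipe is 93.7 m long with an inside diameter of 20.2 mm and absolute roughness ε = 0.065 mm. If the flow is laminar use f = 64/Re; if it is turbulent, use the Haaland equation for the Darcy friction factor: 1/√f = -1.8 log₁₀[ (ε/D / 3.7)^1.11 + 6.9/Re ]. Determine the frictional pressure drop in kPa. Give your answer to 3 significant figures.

ΔP ≈ 0.0278 kPa

Q = 0.0139 m³/h = 0.0139/3600 = 3.861e-06 m³/s.
Cross-sectional area A = πD²/4 = π(0.0202)²/4 = 0.0003205 m²; mean velocity V = Q/A = 3.861e-06/0.0003205 = 0.01205 m/s.
Reynolds number Re = ρVD/μ = 986 · 0.01205 · 0.0202 / 0.000314 = 764.2.
Re < 2300 → laminar flow, so f = 64/Re = 64/764.2 = 0.08375 (the turbulent correlation is not needed).
Darcy-Weisbach: ΔP = f(L/D)(ρV²/2) = 0.08375·(93.7/0.0202)·(986·0.01205²/2) = 0.08375·4639·0.07156 = 27.8 Pa.
ΔP = 27.8 Pa = 0.0278 kPa.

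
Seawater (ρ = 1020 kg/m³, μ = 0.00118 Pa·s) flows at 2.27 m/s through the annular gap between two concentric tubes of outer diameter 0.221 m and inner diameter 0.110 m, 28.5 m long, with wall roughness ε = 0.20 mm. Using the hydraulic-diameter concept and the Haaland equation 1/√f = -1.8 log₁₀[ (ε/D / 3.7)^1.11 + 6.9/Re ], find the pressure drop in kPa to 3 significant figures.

Hydraulic diameter D_h = 4A/P = D_o - D_i = 0.221 - 0.11 = 0.111 m.
Re = ρVD_h/μ = 1020·2.27·0.111/0.00118 = 2.178e+05.
ε/D_h = 0.0002/0.111 = 0.0018; Haaland gives 1/√f = -1.8 log₁₀[0.00021+3.17e-05] = 6.509, so f = 0.02361.
ΔP = f(L/D_h)(ρV²/2) = 0.02361·28.5/0.111·2628 = 1.593e+04 Pa.
ΔP = 15.9 kPa.

ΔP ≈ 15.9 kPa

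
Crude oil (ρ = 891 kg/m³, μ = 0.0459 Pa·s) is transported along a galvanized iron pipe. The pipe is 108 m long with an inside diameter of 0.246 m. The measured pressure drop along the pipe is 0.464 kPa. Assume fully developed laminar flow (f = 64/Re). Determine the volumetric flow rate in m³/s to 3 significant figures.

Q ≈ 0.00841 m³/s

For laminar flow, f = 64/Re with Re = ρVD/μ, so Darcy-Weisbach reduces to ΔP = 32μLV/D². Solving for V: V = ΔP·D²/(32μL) = 464·(0.246)²/(32·0.0459·108) = 0.177 m/s.
Check: Re = ρVD/μ = 891·0.177·0.246/0.0459 = 845.3 < 2300, so the laminar assumption holds.
Q = V·A = 0.177·(π/4·0.246²) = 0.008413 m³/s = 0.00841 m³/s.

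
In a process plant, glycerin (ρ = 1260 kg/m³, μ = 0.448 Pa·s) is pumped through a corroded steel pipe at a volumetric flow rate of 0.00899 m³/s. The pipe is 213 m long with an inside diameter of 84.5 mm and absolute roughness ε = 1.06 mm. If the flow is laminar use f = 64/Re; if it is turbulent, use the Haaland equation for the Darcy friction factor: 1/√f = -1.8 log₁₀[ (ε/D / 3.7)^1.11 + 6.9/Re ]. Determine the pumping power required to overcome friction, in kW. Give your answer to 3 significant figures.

P ≈ 6.16 kW

Cross-sectional area A = πD²/4 = π(0.0845)²/4 = 0.005608 m²; mean velocity V = Q/A = 0.00899/0.005608 = 1.603 m/s.
Reynolds number Re = ρVD/μ = 1260 · 1.603 · 0.0845 / 0.448 = 381.
Re < 2300 → laminar flow, so f = 64/Re = 64/381 = 0.168 (the turbulent correlation is not needed).
Darcy-Weisbach: ΔP = f(L/D)(ρV²/2) = 0.168·(213/0.0845)·(1260·1.603²/2) = 0.168·2521·1619 = 6.856e+05 Pa.
Pumping power P = QΔP = 0.00899·6.856e+05 = 6163 W = 6.16 kW.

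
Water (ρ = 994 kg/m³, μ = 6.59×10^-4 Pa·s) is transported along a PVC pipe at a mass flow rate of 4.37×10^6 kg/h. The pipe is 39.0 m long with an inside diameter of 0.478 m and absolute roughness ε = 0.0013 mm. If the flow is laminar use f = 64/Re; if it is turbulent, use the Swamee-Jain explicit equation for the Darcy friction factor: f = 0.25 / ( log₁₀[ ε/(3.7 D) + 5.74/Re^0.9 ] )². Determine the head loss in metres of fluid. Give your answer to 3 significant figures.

ṁ = 4.37×10^6 kg/h = 4.37×10^6/3600 = 1214 kg/s.
A = πD²/4 = π(0.478)²/4 = 0.1795 m²; mean velocity V = ṁ/(ρA) = 1214/(994 · 0.1795) = 6.805 m/s.
Reynolds number Re = ρVD/μ = 994 · 6.805 · 0.478 / 0.000659 = 4.907e+06.
Re > 4000 → turbulent. Relative roughness ε/D = 1.3e-06/0.478 = 2.72e-06. Swamee-Jain: f = 0.25/(log₁₀[2.72e-06/3.7 + 5.74/4.907e+06^0.9])² = 0.25/(log₁₀[7.35e-07 + 5.46e-06])² = 0.25/(-5.208)² = 0.009217.
Darcy-Weisbach: ΔP = f(L/D)(ρV²/2) = 0.009217·(39/0.478)·(994·6.805²/2) = 0.009217·81.59·2.302e+04 = 1.731e+04 Pa.
Head loss h_f = ΔP/(ρg) = 1.731e+04/(994·9.81) = 1.78 m.

h_f ≈ 1.78 m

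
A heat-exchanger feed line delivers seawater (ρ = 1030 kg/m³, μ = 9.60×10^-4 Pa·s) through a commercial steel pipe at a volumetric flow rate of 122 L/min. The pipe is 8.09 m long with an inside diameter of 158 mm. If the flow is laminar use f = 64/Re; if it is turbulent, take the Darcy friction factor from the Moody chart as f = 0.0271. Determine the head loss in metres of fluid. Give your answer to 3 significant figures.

Q = 122 L/min = 122/60000 = 0.002033 m³/s.
Cross-sectional area A = πD²/4 = π(0.158)²/4 = 0.01961 m²; mean velocity V = Q/A = 0.002033/0.01961 = 0.1037 m/s.
Reynolds number Re = ρVD/μ = 1030 · 0.1037 · 0.158 / 0.00096 = 1.758e+04.
Re > 4000 → turbulent; use the Moody-chart value f = 0.0271.
Darcy-Weisbach: ΔP = f(L/D)(ρV²/2) = 0.0271·(8.09/0.158)·(1030·0.1037²/2) = 0.0271·51.2·5.539 = 7.686 Pa.
Head loss h_f = ΔP/(ρg) = 7.686/(1030·9.81) = 7.61×10^-4 m.

h_f ≈ 7.61×10^-4 m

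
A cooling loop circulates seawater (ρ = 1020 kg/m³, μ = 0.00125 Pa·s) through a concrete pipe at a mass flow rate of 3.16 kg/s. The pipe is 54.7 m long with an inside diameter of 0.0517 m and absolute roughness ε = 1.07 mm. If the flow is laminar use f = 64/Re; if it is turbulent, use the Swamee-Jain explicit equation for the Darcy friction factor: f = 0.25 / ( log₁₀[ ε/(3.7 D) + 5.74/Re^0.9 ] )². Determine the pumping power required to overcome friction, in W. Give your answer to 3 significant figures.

A = πD²/4 = π(0.0517)²/4 = 0.002099 m²; mean velocity V = ṁ/(ρA) = 3.16/(1020 · 0.002099) = 1.476 m/s.
Reynolds number Re = ρVD/μ = 1020 · 1.476 · 0.0517 / 0.00125 = 6.226e+04.
Re > 4000 → turbulent. Relative roughness ε/D = 0.00107/0.0517 = 0.0207. Swamee-Jain: f = 0.25/(log₁₀[0.0207/3.7 + 5.74/6.226e+04^0.9])² = 0.25/(log₁₀[0.00559 + 0.000278])² = 0.25/(-2.231)² = 0.05022.
Darcy-Weisbach: ΔP = f(L/D)(ρV²/2) = 0.05022·(54.7/0.0517)·(1020·1.476²/2) = 0.05022·1058·1111 = 5.901e+04 Pa.
Q = ṁ/ρ = 3.16/1020 = 0.003098 m³/s.
Pumping power P = QΔP = 0.003098·5.901e+04 = 182.8 W = 183 W.

P ≈ 183 W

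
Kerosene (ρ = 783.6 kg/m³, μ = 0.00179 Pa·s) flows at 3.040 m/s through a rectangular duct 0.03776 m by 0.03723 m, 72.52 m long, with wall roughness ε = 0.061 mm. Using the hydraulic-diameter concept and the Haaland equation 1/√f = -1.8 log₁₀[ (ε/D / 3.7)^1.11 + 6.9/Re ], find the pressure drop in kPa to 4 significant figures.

ΔP ≈ 177.8 kPa

Hydraulic diameter D_h = 4A/P = 4·(0.03776·0.03723)/(2·(0.03776+0.03723)) = 0.005623/0.15 = 0.03749 m.
Re = ρVD_h/μ = 783.6·3.04·0.03749/0.00179 = 4.99e+04.
ε/D_h = 6.1e-05/0.03749 = 0.00163; Haaland gives 1/√f = -1.8 log₁₀[0.000188+0.000138] = 6.276, so f = 0.02539.
ΔP = f(L/D_h)(ρV²/2) = 0.02539·72.52/0.03749·3621 = 1.778e+05 Pa.
ΔP = 177.8 kPa.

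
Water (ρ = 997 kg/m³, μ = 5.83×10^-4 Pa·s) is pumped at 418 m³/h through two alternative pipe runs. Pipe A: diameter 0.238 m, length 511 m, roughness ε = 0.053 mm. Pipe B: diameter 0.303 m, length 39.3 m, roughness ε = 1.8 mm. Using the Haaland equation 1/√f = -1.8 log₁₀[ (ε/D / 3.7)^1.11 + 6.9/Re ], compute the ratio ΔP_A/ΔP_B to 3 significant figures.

Pipe A: V = Q/A = 0.1161/0.04449 = 2.61 m/s; Re = 1.062e+06; ε/D = 0.000223; Haaland → f = 0.0148; ΔP_A = f(L/D)(ρV²/2) = 1.079e+05 Pa.
Pipe B: V = Q/A = 0.1161/0.07211 = 1.61 m/s; Re = 8.344e+05; ε/D = 0.00594; Haaland → f = 0.03217; ΔP_B = f(L/D)(ρV²/2) = 5394 Pa.
ΔP_A/ΔP_B = 1.079e+05/5394 = 20.0.

ΔP_A/ΔP_B ≈ 20.0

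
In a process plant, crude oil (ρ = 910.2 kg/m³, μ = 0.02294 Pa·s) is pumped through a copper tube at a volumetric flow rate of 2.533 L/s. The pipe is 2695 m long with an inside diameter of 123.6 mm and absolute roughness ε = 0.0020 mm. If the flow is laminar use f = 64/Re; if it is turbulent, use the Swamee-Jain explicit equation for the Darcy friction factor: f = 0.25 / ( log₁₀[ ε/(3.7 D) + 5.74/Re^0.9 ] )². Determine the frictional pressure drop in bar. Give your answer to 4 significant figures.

ΔP ≈ 0.2734 bar

Q = 2.533 L/s = 2.533/1000 = 0.002533 m³/s.
Cross-sectional area A = πD²/4 = π(0.1236)²/4 = 0.012 m²; mean velocity V = Q/A = 0.002533/0.012 = 0.2111 m/s.
Reynolds number Re = ρVD/μ = 910.2 · 0.2111 · 0.1236 / 0.0229 = 1035.
Re < 2300 → laminar flow, so f = 64/Re = 64/1035 = 0.06182 (the turbulent correlation is not needed).
Darcy-Weisbach: ΔP = f(L/D)(ρV²/2) = 0.06182·(2695/0.1236)·(910.2·0.2111²/2) = 0.06182·2.18e+04·20.28 = 2.734e+04 Pa.
ΔP = 2.734e+04 Pa = 0.2734 bar.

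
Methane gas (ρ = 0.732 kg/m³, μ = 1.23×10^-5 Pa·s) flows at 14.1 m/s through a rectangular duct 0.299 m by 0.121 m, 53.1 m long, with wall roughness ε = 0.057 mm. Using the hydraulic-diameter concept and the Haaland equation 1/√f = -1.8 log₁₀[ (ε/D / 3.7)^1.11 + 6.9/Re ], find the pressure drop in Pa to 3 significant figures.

ΔP ≈ 412 Pa

Hydraulic diameter D_h = 4A/P = 4·(0.299·0.121)/(2·(0.299+0.121)) = 0.1447/0.84 = 0.1723 m.
Re = ρVD_h/μ = 0.732·14.1·0.1723/1.23e-05 = 1.446e+05.
ε/D_h = 5.7e-05/0.1723 = 0.000331; Haaland gives 1/√f = -1.8 log₁₀[3.21e-05+4.77e-05] = 7.376, so f = 0.01838.
ΔP = f(L/D_h)(ρV²/2) = 0.01838·53.1/0.1723·72.76 = 412.2 Pa.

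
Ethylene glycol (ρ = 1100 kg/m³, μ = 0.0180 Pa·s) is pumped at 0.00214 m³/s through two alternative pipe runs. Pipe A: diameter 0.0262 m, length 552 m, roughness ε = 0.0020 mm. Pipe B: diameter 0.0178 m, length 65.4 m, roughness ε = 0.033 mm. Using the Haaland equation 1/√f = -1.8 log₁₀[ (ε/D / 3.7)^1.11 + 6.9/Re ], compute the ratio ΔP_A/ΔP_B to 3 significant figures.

ΔP_A/ΔP_B ≈ 1.27

Pipe A: V = Q/A = 0.00214/0.0005391 = 3.969 m/s; Re = 6355; ε/D = 7.63e-05; Haaland → f = 0.03518; ΔP_A = f(L/D)(ρV²/2) = 6.424e+06 Pa.
Pipe B: V = Q/A = 0.00214/0.0002488 = 8.6 m/s; Re = 9355; ε/D = 0.00185; Haaland → f = 0.03384; ΔP_B = f(L/D)(ρV²/2) = 5.057e+06 Pa.
ΔP_A/ΔP_B = 6.424e+06/5.057e+06 = 1.27.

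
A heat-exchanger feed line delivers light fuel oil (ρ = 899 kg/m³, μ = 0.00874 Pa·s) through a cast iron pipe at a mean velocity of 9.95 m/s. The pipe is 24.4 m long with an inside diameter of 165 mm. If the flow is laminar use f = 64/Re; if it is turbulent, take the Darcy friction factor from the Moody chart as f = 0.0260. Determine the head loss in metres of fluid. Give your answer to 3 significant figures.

Reynolds number Re = ρVD/μ = 899 · 9.95 · 0.165 / 0.00874 = 1.689e+05.
Re > 4000 → turbulent; use the Moody-chart value f = 0.0260.
Darcy-Weisbach: ΔP = f(L/D)(ρV²/2) = 0.026·(24.4/0.165)·(899·9.95²/2) = 0.026·147.9·4.45e+04 = 1.711e+05 Pa.
Head loss h_f = ΔP/(ρg) = 1.711e+05/(899·9.81) = 19.4 m.

h_f ≈ 19.4 m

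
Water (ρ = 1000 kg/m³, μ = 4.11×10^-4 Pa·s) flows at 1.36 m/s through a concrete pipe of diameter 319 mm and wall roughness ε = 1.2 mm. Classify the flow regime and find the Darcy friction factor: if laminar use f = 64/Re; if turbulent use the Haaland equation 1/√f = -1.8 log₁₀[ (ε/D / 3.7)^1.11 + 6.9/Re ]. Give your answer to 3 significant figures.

f ≈ 0.0281

Re = ρVD/μ = 1000·1.36·0.319/0.000411 = 1.056e+06.
Re > 4000 → turbulent. ε/D = 0.0012/0.319 = 0.00376; Haaland: 1/√f = -1.8 log₁₀[0.000476 + 6.54e-06] = 5.969, so f = 0.02807.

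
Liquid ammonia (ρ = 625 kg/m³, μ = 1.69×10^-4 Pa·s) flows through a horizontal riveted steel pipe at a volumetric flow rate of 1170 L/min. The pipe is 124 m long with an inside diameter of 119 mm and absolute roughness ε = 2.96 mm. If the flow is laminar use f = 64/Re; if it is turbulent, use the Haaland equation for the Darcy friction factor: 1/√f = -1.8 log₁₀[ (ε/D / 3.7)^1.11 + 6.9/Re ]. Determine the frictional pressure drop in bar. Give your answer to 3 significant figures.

Q = 1170 L/min = 1170/60000 = 0.0195 m³/s.
Cross-sectional area A = πD²/4 = π(0.119)²/4 = 0.01112 m²; mean velocity V = Q/A = 0.0195/0.01112 = 1.753 m/s.
Reynolds number Re = ρVD/μ = 625 · 1.753 · 0.119 / 0.000169 = 7.716e+05.
Re > 4000 → turbulent. Relative roughness ε/D = 0.00296/0.119 = 0.0249. Haaland: 1/√f = -1.8 log₁₀[(0.0249/3.7)^1.11 + 6.9/7.716e+05] = -1.8 log₁₀[0.00388 + 8.94e-06] = 4.339, so f = 0.05312.
Darcy-Weisbach: ΔP = f(L/D)(ρV²/2) = 0.05312·(124/0.119)·(625·1.753²/2) = 0.05312·1042·960.6 = 5.317e+04 Pa.
ΔP = 5.317e+04 Pa = 0.532 bar.

ΔP ≈ 0.532 bar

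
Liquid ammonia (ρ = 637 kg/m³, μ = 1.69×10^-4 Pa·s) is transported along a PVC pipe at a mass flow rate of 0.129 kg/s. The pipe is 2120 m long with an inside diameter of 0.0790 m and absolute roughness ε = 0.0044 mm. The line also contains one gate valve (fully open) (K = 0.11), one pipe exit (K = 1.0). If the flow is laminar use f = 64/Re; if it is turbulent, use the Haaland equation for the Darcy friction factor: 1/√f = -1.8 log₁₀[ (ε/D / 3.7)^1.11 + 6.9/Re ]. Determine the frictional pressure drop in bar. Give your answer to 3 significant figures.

A = πD²/4 = π(0.079)²/4 = 0.004902 m²; mean velocity V = ṁ/(ρA) = 0.129/(637 · 0.004902) = 0.04131 m/s.
Reynolds number Re = ρVD/μ = 637 · 0.04131 · 0.079 / 0.000169 = 1.23e+04.
Re > 4000 → turbulent. Relative roughness ε/D = 4.4e-06/0.079 = 5.57e-05. Haaland: 1/√f = -1.8 log₁₀[(5.57e-05/3.7)^1.11 + 6.9/1.23e+04] = -1.8 log₁₀[4.44e-06 + 0.000561] = 5.846, so f = 0.02926.
Total minor-loss coefficient ΣK = 1·0.11 + 1·1 = 1.11.
ΔP = [f·L/D + ΣK]·(ρV²/2) = [0.02926·2120/0.079 + 1.11]·(637·0.04131²/2) = [785.3 + 1.11]·0.5437 = 427.5 Pa.
ΔP = 427.5 Pa = 0.00428 bar.

ΔP ≈ 0.00428 bar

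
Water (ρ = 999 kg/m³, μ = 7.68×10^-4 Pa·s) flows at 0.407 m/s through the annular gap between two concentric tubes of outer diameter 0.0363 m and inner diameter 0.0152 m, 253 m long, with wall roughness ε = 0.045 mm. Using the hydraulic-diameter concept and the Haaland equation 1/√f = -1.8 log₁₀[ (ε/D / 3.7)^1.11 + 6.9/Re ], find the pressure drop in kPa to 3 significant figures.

Hydraulic diameter D_h = 4A/P = D_o - D_i = 0.0363 - 0.0152 = 0.0211 m.
Re = ρVD_h/μ = 999·0.407·0.0211/0.000768 = 1.117e+04.
ε/D_h = 4.5e-05/0.0211 = 0.00213; Haaland gives 1/√f = -1.8 log₁₀[0.000254+0.000618] = 5.508, so f = 0.03297.
ΔP = f(L/D_h)(ρV²/2) = 0.03297·253/0.0211·82.74 = 3.271e+04 Pa.
ΔP = 32.7 kPa.

ΔP ≈ 32.7 kPa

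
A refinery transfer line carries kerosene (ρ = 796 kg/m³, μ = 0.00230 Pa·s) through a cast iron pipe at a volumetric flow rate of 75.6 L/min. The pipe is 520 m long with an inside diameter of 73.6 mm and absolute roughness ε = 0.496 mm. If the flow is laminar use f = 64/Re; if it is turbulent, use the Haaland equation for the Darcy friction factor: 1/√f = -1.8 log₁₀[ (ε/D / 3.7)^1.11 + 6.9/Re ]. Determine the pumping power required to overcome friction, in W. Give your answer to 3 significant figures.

P ≈ 12.8 W

Q = 75.6 L/min = 75.6/60000 = 0.00126 m³/s.
Cross-sectional area A = πD²/4 = π(0.0736)²/4 = 0.004254 m²; mean velocity V = Q/A = 0.00126/0.004254 = 0.2962 m/s.
Reynolds number Re = ρVD/μ = 796 · 0.2962 · 0.0736 / 0.0023 = 7544.
Re > 4000 → turbulent. Relative roughness ε/D = 0.000496/0.0736 = 0.00674. Haaland: 1/√f = -1.8 log₁₀[(0.00674/3.7)^1.11 + 6.9/7544] = -1.8 log₁₀[0.00091 + 0.000915] = 4.93, so f = 0.04115.
Darcy-Weisbach: ΔP = f(L/D)(ρV²/2) = 0.04115·(520/0.0736)·(796·0.2962²/2) = 0.04115·7065·34.91 = 1.015e+04 Pa.
Pumping power P = QΔP = 0.00126·1.015e+04 = 12.79 W = 12.8 W.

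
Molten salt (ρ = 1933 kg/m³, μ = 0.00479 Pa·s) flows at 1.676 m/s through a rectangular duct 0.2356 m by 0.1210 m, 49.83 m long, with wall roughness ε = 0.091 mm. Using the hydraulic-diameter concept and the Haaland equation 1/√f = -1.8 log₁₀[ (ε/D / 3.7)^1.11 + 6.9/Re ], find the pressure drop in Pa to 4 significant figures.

Hydraulic diameter D_h = 4A/P = 4·(0.2356·0.121)/(2·(0.2356+0.121)) = 0.114/0.7132 = 0.1599 m.
Re = ρVD_h/μ = 1933·1.676·0.1599/0.00479 = 1.081e+05.
ε/D_h = 9.1e-05/0.1599 = 0.000569; Haaland gives 1/√f = -1.8 log₁₀[5.86e-05+6.38e-05] = 7.042, so f = 0.02016.
ΔP = f(L/D_h)(ρV²/2) = 0.02016·49.83/0.1599·2715 = 1.706e+04 Pa.

ΔP ≈ 17060 Pa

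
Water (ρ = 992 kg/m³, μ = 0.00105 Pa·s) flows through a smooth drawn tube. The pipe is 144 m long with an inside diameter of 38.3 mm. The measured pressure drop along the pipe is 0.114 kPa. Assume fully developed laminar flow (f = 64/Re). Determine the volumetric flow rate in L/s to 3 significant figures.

For laminar flow, f = 64/Re with Re = ρVD/μ, so Darcy-Weisbach reduces to ΔP = 32μLV/D². Solving for V: V = ΔP·D²/(32μL) = 114·(0.0383)²/(32·0.00105·144) = 0.03456 m/s.
Check: Re = ρVD/μ = 992·0.03456·0.0383/0.00105 = 1251 < 2300, so the laminar assumption holds.
Q = V·A = 0.03456·(π/4·0.0383²) = 3.982e-05 m³/s = 0.0398 L/s.

Q ≈ 0.0398 L/s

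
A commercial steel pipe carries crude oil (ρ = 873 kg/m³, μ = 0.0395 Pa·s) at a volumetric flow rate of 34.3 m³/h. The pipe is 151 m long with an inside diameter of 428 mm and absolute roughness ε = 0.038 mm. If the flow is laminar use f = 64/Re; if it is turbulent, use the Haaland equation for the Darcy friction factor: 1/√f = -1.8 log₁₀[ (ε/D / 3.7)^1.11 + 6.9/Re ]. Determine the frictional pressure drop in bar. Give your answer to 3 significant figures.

Q = 34.3 m³/h = 34.3/3600 = 0.009528 m³/s.
Cross-sectional area A = πD²/4 = π(0.428)²/4 = 0.1439 m²; mean velocity V = Q/A = 0.009528/0.1439 = 0.06622 m/s.
Reynolds number Re = ρVD/μ = 873 · 0.06622 · 0.428 / 0.0395 = 626.4.
Re < 2300 → laminar flow, so f = 64/Re = 64/626.4 = 0.1022 (the turbulent correlation is not needed).
Darcy-Weisbach: ΔP = f(L/D)(ρV²/2) = 0.1022·(151/0.428)·(873·0.06622²/2) = 0.1022·352.8·1.914 = 69 Pa.
ΔP = 69 Pa = 6.90×10^-4 bar.

ΔP ≈ 6.90×10^-4 bar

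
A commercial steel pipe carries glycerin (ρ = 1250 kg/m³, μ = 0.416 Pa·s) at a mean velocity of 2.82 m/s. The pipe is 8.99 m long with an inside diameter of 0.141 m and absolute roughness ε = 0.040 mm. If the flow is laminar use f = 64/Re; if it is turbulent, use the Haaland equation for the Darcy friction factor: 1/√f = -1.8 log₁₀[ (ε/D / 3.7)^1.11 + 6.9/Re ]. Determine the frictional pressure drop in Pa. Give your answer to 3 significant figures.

ΔP ≈ 17000 Pa

Reynolds number Re = ρVD/μ = 1250 · 2.82 · 0.141 / 0.416 = 1195.
Re < 2300 → laminar flow, so f = 64/Re = 64/1195 = 0.05357 (the turbulent correlation is not needed).
Darcy-Weisbach: ΔP = f(L/D)(ρV²/2) = 0.05357·(8.99/0.141)·(1250·2.82²/2) = 0.05357·63.76·4970 = 1.698e+04 Pa.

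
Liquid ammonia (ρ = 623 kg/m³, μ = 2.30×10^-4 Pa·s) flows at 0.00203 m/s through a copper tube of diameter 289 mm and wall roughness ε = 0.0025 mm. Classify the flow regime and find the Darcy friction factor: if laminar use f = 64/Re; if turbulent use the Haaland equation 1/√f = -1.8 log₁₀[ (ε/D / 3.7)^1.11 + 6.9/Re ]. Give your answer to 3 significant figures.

f ≈ 0.0403

Re = ρVD/μ = 623·0.00203·0.289/0.00023 = 1589.
Re < 2300 → laminar, so f = 64/Re = 0.04027 (roughness is irrelevant in laminar flow).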